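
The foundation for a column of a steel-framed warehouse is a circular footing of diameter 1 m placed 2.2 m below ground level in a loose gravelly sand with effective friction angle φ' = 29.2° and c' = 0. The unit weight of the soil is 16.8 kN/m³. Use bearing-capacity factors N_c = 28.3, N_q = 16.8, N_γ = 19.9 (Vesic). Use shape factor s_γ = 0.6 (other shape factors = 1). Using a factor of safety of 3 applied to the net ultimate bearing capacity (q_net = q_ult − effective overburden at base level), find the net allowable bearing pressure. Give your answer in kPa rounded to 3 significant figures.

q_all(net) ≈ 228 kPa

q = γ·D_f = 16.8 × 2.2 = 36.96 kPa.
q·N_q = 36.96 × 16.8 = 620.93 kPa
0.5·γ·B·N_γ·s_γ = 0.5 × 16.8 × 1 × 19.9 × 0.6 = 100.3 kPa
q_ult = 620.93 + 100.3 = 721.22 kPa.
Net ultimate: q_net = 721.22 − 36.96 = 684.26 kPa.
q_all(net) = 684.26 / 3 = 228.09 kPa.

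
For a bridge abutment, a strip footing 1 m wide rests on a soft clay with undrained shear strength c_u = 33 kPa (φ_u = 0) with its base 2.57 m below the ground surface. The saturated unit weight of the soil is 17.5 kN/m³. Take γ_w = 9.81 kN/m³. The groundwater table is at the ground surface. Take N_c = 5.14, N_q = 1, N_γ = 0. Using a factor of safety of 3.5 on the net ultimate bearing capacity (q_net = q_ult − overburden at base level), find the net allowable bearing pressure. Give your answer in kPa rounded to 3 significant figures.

q_all(net) ≈ 48.5 kPa

γ' = 17.5 − 9.81 = 7.69 kN/m³ (submerged throughout). q = 7.69 × 2.57 = 19.763 kPa.
c·N_c = 33 × 5.14 = 169.62 kPa
q·N_q = 19.763 × 1 = 19.763 kPa
q_ult = 169.62 + 19.763 = 189.38 kPa.
q_net = 189.38 − 19.763 = 169.62 kPa.
q_all(net) = 169.62 / 3.5 = 48.463 kPa.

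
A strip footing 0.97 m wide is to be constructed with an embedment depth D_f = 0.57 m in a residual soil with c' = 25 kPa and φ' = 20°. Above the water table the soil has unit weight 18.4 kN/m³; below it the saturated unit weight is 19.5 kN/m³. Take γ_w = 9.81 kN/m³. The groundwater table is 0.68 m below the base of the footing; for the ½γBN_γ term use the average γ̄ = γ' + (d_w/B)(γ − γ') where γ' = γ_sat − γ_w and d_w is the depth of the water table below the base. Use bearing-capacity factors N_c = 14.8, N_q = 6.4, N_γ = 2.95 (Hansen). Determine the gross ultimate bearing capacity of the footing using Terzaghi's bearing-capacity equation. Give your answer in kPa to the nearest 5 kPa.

q = γ·D_f = 18.4 × 0.57 = 10.488 kPa.
γ' = 9.69 kN/m³; averaging over the depth B below the base, γ̄ = γ' + (d_w/B)(γ − γ') = 15.796 kN/m³.
c·N_c = 25 × 14.8 = 370 kPa
q·N_q = 10.488 × 6.4 = 67.123 kPa
0.5·γ·B·N_γ = 0.5 × 15.796 × 0.97 × 2.95 = 22.6 kPa
q_ult = 370 + 67.123 + 22.6 = 459.72 kPa.

q_ult ≈ 460 kPa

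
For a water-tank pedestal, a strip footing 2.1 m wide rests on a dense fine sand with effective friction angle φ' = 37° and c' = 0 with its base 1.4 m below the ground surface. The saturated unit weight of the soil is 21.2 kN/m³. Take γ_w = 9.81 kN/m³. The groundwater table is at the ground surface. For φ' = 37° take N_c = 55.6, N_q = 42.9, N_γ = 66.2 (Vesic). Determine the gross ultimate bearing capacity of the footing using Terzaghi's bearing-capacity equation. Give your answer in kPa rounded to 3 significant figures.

q_ult ≈ 1480 kPa

With the water table at the surface the whole profile is submerged: γ' = 21.2 − 9.81 = 11.39 kN/m³, so q = γ'·D_f = 15.946 kPa; the same γ' applies in the ½γBN_γ term.
q_ult = q·N_q + 0.5·γ·B·N_γ
     = 15.946 × 42.9 + 0.5 × 11.39 × 2.1 × 66.2
     = 684.08 + 791.72 = 1475.8 kPa.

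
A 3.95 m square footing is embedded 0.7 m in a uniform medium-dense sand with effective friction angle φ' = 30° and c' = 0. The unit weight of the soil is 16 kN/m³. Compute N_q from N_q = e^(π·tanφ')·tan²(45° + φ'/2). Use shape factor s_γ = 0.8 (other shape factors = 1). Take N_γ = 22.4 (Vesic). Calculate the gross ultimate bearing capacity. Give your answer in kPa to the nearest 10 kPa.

tan30° = 0.5774, so N_q = e^(π×0.5774)·tan²(60°) = 6.134 × 3.0 = 18.4.
q = γ·D_f = 16 × 0.7 = 11.2 kPa.
q·N_q = 11.2 × 18.401 = 206.09 kPa
0.5·γ·B·N_γ·s_γ = 0.5 × 16 × 3.95 × 22.4 × 0.8 = 566.27 kPa
q_ult = 206.09 + 566.27 = 772.36 kPa.

q_ult ≈ 770 kPa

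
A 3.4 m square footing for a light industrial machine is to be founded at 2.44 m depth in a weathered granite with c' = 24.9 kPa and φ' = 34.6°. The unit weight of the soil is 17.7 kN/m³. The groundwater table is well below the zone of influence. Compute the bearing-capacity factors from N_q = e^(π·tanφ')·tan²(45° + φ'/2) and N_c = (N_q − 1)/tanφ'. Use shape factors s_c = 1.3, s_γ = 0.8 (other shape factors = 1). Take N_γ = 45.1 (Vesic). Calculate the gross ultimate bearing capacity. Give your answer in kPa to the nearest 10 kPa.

q_ult ≈ 3890 kPa

tan34.6° = 0.6899, so N_q = e^(π×0.6899)·tan²(62.3°) = 8.734 × 3.628 = 31.69.
N_c = (31.69 − 1)/tan34.6° = 44.48.
q = γ·D_f = 17.7 × 2.44 = 43.188 kPa.
c·N_c·s_c = 24.9 × 44.483 × 1.3 = 1439.9 kPa
q·N_q = 43.188 × 31.687 = 1368.5 kPa
0.5·γ·B·N_γ·s_γ = 0.5 × 17.7 × 3.4 × 45.1 × 0.8 = 1085.6 kPa
q_ult = 1439.9 + 1368.5 + 1085.6 = 3894.1 kPa.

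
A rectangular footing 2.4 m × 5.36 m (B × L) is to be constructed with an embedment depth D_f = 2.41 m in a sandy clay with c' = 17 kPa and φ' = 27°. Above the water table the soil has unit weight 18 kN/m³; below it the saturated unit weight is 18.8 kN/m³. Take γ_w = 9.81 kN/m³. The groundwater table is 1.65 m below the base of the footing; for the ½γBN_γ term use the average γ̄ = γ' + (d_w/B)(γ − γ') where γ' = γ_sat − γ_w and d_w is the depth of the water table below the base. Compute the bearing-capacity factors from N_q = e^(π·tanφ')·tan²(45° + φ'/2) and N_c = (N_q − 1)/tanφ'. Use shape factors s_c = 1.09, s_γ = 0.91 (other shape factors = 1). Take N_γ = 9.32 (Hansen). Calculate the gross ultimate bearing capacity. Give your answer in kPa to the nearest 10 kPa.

tan27° = 0.5095, so N_q = e^(π×0.5095)·tan²(58.5°) = 4.957 × 2.663 = 13.2.
N_c = (13.2 − 1)/tan27° = 23.94.
Overburden at base level: q = 18 × 2.41 = 43.38 kPa.
The water table is 1.65 m below the base (< B = 2.4 m), so the ½γBN_γ term uses γ̄ = γ' + (d_w/B)(γ − γ') = 8.99 + (1.65/2.4)(18 − 8.99) = 15.184 kN/m³.
Cohesion term c·N_c·s_c = 17 × 23.942 × 1.09 = 443.65 kPa; surcharge term q·N_q = 43.38 × 13.199 = 572.58 kPa; self-weight term 0.5·γ·B·N_γ·s_γ = 0.5 × 15.184 × 2.4 × 9.32 × 0.91 = 154.54 kPa.
q_ult = 443.65 + 572.58 + 154.54 = 1170.8 kPa.

q_ult ≈ 1170 kPa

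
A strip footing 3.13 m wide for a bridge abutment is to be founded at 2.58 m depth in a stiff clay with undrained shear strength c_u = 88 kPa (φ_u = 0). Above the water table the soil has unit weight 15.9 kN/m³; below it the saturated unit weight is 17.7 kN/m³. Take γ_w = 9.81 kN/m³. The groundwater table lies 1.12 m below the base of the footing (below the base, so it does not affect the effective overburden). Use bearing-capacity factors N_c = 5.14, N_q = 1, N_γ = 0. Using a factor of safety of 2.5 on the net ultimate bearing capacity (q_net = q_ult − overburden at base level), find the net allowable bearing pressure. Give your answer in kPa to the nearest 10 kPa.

q_all(net) ≈ 180 kPa

Overburden at base level: q = 15.9 × 2.58 = 41.022 kPa.
Cohesion term c·N_c = 88 × 5.14 = 452.32 kPa; surcharge term q·N_q = 41.022 × 1 = 41.022 kPa.
q_ult = 452.32 + 41.022 = 493.34 kPa.
q_net = 493.34 − 41.022 = 452.32 kPa.
q_all(net) = 452.32 / 2.5 = 180.93 kPa.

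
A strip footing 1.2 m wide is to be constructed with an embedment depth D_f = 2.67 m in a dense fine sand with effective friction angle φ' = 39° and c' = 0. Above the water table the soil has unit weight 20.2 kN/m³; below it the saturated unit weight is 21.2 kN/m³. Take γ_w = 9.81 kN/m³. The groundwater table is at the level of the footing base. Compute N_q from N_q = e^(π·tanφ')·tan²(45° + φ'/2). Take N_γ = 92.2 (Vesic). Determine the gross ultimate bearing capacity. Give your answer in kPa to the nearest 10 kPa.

q_ult ≈ 3650 kPa

tan39° = 0.8098, so N_q = e^(π×0.8098)·tan²(64.5°) = 12.731 × 4.395 = 55.96.
Effective surcharge at the founding depth q = γ·D_f = 20.2 × 2.67 = 53.934 kPa.
The water table coincides with the base, so in the self-weight term γ → γ' = 11.39 kN/m³.
q_ult = q·N_q + 0.5·γ·B·N_γ
     = 53.934 × 55.957 + 0.5 × 11.39 × 1.2 × 92.2
     = 3018 + 630.09 = 3648.1 kPa.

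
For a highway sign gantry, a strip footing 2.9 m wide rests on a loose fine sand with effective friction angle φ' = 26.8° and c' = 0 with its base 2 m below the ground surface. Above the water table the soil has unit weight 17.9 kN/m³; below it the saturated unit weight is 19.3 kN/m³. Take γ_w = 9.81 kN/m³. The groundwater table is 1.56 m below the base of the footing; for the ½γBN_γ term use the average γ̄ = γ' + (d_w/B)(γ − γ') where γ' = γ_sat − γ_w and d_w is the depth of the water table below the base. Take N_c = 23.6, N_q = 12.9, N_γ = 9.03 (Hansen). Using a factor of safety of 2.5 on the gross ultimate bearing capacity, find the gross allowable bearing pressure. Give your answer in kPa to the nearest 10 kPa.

Effective surcharge at the founding depth q = γ·D_f = 17.9 × 2 = 35.8 kPa.
With d_w = 1.56 m < B, γ̄ = 9.49 + (1.56/2.9) × (17.9 − 9.49) = 14.014 kN/m³.
q_ult = q·N_q + 0.5·γ·B·N_γ
     = 35.8 × 12.9 + 0.5 × 14.014 × 2.9 × 9.03
     = 461.82 + 183.49 = 645.31 kPa.
q_all = 645.31 / 2.5 = 258.12 kPa.

q_all ≈ 260 kPa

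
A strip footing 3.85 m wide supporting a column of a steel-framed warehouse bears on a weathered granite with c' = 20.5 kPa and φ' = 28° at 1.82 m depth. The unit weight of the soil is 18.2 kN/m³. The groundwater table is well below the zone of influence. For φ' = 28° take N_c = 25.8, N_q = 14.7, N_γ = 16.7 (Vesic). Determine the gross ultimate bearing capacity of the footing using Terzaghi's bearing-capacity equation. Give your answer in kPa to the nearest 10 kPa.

q = γ·D_f = 18.2 × 1.82 = 33.124 kPa.
c·N_c = 20.5 × 25.8 = 528.9 kPa
q·N_q = 33.124 × 14.7 = 486.92 kPa
0.5·γ·B·N_γ = 0.5 × 18.2 × 3.85 × 16.7 = 585.08 kPa
q_ult = 528.9 + 486.92 + 585.08 = 1600.9 kPa.

q_ult ≈ 1600 kPa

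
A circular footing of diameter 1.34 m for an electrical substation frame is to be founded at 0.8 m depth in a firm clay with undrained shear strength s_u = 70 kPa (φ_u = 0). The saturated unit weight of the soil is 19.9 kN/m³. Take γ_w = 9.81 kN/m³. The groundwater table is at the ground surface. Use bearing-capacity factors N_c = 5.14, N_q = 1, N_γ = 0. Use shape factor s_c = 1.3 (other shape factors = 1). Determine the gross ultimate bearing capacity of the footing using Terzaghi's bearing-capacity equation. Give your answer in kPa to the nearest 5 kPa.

With the water table at the surface the whole profile is submerged: γ' = 19.9 − 9.81 = 10.09 kN/m³, so q = γ'·D_f = 8.072 kPa.
q_ult = c·N_c·s_c + q·N_q
     = 70 × 5.14 × 1.3 + 8.072 × 1
     = 467.74 + 8.072 = 475.81 kPa.

q_ult ≈ 475 kPa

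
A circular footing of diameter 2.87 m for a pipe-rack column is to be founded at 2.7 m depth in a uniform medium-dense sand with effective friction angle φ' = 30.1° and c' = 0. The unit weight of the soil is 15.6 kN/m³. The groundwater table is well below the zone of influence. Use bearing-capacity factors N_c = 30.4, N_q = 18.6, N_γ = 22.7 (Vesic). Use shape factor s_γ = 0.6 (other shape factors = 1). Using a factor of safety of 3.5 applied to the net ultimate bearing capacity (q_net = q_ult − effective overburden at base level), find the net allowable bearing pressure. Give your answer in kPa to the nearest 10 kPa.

q_all(net) ≈ 300 kPa

Effective surcharge at the founding depth q = γ·D_f = 15.6 × 2.7 = 42.12 kPa.
q_ult = q·N_q + 0.5·γ·B·N_γ·s_γ
     = 42.12 × 18.6 + 0.5 × 15.6 × 2.87 × 22.7 × 0.6
     = 783.43 + 304.9 = 1088.3 kPa.
Net ultimate: q_net = 1088.3 − 42.12 = 1046.2 kPa.
q_all(net) = 1046.2 / 3.5 = 298.92 kPa.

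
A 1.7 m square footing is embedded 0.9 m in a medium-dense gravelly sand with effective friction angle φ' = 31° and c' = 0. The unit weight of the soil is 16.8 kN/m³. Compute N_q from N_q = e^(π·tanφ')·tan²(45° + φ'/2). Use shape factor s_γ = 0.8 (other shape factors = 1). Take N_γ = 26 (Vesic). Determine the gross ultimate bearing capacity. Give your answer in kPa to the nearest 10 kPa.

tan31° = 0.6009, so N_q = e^(π×0.6009)·tan²(60.5°) = 6.604 × 3.124 = 20.63.
Effective surcharge at the founding depth q = γ·D_f = 16.8 × 0.9 = 15.12 kPa.
q_ult = q·N_q + 0.5·γ·B·N_γ·s_γ
     = 15.12 × 20.631 + 0.5 × 16.8 × 1.7 × 26 × 0.8
     = 311.94 + 297.02 = 608.96 kPa.

q_ult ≈ 610 kPa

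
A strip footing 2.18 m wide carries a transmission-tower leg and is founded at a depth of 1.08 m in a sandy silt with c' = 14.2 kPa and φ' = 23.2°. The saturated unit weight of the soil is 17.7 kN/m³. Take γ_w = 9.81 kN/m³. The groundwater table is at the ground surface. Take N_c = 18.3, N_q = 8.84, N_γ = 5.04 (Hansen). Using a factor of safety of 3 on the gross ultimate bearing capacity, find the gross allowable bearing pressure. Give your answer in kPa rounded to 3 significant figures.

Water table at ground surface, so effective unit weight γ' = 17.7 − 9.81 = 7.89 kN/m³ is used throughout; overburden q = 7.89 × 1.08 = 8.5212 kPa; the same γ' applies in the ½γBN_γ term.
Cohesion term c·N_c = 14.2 × 18.3 = 259.86 kPa; surcharge term q·N_q = 8.5212 × 8.84 = 75.327 kPa; self-weight term 0.5·γ·B·N_γ = 0.5 × 7.89 × 2.18 × 5.04 = 43.345 kPa.
q_ult = 259.86 + 75.327 + 43.345 = 378.53 kPa.
q_all = 378.53 / 3 = 126.18 kPa.

q_all ≈ 126 kPa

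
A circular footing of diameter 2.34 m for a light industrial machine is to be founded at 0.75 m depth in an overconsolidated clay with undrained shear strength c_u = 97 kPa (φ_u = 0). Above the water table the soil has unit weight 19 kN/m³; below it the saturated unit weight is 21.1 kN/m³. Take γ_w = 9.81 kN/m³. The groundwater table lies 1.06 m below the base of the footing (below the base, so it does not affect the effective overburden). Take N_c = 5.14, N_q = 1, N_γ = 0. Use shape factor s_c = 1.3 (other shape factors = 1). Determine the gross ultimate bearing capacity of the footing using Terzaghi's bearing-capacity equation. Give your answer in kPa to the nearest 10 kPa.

q = γ·D_f = 19 × 0.75 = 14.25 kPa.
c·N_c·s_c = 97 × 5.14 × 1.3 = 648.15 kPa
q·N_q = 14.25 × 1 = 14.25 kPa
q_ult = 648.15 + 14.25 = 662.4 kPa.

q_ult ≈ 660 kPa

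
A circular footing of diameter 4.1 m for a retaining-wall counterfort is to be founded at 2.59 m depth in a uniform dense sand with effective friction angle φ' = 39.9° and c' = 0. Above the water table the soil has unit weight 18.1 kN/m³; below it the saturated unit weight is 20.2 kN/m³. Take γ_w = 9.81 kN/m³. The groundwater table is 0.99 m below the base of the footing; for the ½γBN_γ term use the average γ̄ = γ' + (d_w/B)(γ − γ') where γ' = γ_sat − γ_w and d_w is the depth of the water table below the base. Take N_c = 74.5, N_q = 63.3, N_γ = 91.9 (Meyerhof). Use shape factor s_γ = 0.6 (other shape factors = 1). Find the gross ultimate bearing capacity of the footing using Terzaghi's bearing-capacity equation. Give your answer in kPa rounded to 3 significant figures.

Overburden at base level: q = 18.1 × 2.59 = 46.879 kPa.
The water table is 0.99 m below the base (< B = 4.1 m), so the ½γBN_γ term uses γ̄ = γ' + (d_w/B)(γ − γ') = 10.39 + (0.99/4.1)(18.1 − 10.39) = 12.252 kN/m³.
Surcharge term q·N_q = 46.879 × 63.3 = 2967.4 kPa; self-weight term 0.5·γ·B·N_γ·s_γ = 0.5 × 12.252 × 4.1 × 91.9 × 0.6 = 1384.9 kPa.
q_ult = 2967.4 + 1384.9 = 4352.3 kPa.

q_ult ≈ 4350 kPa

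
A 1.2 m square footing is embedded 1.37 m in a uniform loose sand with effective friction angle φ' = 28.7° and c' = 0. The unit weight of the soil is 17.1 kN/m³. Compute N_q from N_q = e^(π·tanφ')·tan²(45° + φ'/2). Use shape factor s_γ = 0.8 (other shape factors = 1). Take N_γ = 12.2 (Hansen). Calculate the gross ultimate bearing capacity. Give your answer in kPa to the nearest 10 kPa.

tan28.7° = 0.5475, so N_q = e^(π×0.5475)·tan²(59.35°) = 5.584 × 2.848 = 15.9.
Overburden at base level: q = 17.1 × 1.37 = 23.427 kPa.
Surcharge term q·N_q = 23.427 × 15.903 = 372.56 kPa; self-weight term 0.5·γ·B·N_γ·s_γ = 0.5 × 17.1 × 1.2 × 12.2 × 0.8 = 100.14 kPa.
q_ult = 372.56 + 100.14 = 472.7 kPa.

q_ult ≈ 470 kPa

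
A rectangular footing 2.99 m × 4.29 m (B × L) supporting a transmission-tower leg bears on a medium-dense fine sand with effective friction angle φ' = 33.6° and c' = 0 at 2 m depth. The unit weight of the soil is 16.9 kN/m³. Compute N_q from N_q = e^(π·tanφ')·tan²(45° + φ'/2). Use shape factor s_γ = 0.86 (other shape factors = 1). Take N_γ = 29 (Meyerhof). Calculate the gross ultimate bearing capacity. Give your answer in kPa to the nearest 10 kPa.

q_ult ≈ 1580 kPa

tan33.6° = 0.6644, so N_q = e^(π×0.6644)·tan²(61.8°) = 8.063 × 3.478 = 28.04.
q = γ·D_f = 16.9 × 2 = 33.8 kPa.
q·N_q = 33.8 × 28.044 = 947.89 kPa
0.5·γ·B·N_γ·s_γ = 0.5 × 16.9 × 2.99 × 29 × 0.86 = 630.12 kPa
q_ult = 947.89 + 630.12 = 1578 kPa.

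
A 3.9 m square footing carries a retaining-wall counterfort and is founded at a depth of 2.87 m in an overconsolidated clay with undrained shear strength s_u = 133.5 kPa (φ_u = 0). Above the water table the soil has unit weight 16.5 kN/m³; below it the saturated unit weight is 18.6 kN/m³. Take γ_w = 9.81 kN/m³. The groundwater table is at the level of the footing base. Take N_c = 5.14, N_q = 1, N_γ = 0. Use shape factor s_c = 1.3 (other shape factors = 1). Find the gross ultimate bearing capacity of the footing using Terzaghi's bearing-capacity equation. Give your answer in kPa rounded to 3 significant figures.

Effective surcharge at the founding depth q = γ·D_f = 16.5 × 2.87 = 47.355 kPa.
q_ult = c·N_c·s_c + q·N_q
     = 133.5 × 5.14 × 1.3 + 47.355 × 1
     = 892.05 + 47.355 = 939.4 kPa.

q_ult ≈ 939 kPa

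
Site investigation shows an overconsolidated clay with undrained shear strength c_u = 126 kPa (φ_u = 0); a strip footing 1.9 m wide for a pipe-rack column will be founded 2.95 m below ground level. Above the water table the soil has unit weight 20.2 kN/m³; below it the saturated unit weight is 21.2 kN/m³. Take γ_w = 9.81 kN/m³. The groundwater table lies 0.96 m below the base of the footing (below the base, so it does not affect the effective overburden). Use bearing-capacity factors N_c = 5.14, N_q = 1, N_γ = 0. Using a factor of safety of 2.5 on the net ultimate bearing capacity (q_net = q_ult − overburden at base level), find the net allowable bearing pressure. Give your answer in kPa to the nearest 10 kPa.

q_all(net) ≈ 260 kPa

q = γ·D_f = 20.2 × 2.95 = 59.59 kPa.
c·N_c = 126 × 5.14 = 647.64 kPa
q·N_q = 59.59 × 1 = 59.59 kPa
q_ult = 647.64 + 59.59 = 707.23 kPa.
q_net = 707.23 − 59.59 = 647.64 kPa.
q_all(net) = 647.64 / 2.5 = 259.06 kPa.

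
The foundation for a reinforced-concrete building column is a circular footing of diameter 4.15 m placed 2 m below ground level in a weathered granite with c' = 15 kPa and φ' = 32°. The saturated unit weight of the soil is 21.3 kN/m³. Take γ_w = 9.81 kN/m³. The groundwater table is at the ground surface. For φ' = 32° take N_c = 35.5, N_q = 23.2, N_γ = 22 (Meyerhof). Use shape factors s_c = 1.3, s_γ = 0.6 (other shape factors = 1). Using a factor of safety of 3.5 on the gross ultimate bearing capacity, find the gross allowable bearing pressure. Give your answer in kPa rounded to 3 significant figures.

q_all ≈ 440 kPa

γ' = 21.3 − 9.81 = 11.49 kN/m³ (submerged throughout). q = 11.49 × 2 = 22.98 kPa; the same γ' applies in the ½γBN_γ term.
c·N_c·s_c = 15 × 35.5 × 1.3 = 692.25 kPa
q·N_q = 22.98 × 23.2 = 533.14 kPa
0.5·γ·B·N_γ·s_γ = 0.5 × 11.49 × 4.15 × 22 × 0.6 = 314.71 kPa
q_ult = 692.25 + 533.14 + 314.71 = 1540.1 kPa.
q_all = 1540.1 / 3.5 = 440.03 kPa.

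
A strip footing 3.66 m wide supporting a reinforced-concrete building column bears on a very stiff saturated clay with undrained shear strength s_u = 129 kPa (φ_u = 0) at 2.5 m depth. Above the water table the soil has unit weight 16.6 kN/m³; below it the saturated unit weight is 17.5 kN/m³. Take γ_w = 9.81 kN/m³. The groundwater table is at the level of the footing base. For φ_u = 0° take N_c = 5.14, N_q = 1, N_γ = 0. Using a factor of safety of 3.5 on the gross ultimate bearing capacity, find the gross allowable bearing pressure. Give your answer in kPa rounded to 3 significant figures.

q_all ≈ 201 kPa

Effective surcharge at the founding depth q = γ·D_f = 16.6 × 2.5 = 41.5 kPa.
q_ult = c·N_c + q·N_q
     = 129 × 5.14 + 41.5 × 1
     = 663.06 + 41.5 = 704.56 kPa.
q_all = 704.56 / 3.5 = 201.3 kPa.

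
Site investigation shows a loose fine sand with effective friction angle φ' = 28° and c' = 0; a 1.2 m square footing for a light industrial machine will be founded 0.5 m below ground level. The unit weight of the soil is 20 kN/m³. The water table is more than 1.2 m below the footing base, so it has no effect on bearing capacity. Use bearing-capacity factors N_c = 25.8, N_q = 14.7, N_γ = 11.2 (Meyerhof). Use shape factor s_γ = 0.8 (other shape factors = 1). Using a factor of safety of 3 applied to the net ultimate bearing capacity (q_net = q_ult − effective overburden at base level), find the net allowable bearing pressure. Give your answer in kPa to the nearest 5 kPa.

Effective surcharge at the founding depth q = γ·D_f = 20 × 0.5 = 10 kPa.
q_ult = q·N_q + 0.5·γ·B·N_γ·s_γ
     = 10 × 14.7 + 0.5 × 20 × 1.2 × 11.2 × 0.8
     = 147 + 107.52 = 254.52 kPa.
Net ultimate: q_net = 254.52 − 10 = 244.52 kPa.
q_all(net) = 244.52 / 3 = 81.507 kPa.

q_all(net) ≈ 80 kPa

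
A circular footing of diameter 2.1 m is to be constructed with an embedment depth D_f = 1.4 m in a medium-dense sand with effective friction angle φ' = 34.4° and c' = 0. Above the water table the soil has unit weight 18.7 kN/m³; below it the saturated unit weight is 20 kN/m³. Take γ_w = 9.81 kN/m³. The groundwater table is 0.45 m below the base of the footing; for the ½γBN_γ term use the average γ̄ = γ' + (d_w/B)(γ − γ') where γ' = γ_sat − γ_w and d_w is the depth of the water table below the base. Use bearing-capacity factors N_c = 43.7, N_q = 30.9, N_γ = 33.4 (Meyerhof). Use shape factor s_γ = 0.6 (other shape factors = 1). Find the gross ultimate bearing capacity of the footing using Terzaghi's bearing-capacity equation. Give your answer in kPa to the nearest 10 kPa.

q_ult ≈ 1060 kPa

Overburden at base level: q = 18.7 × 1.4 = 26.18 kPa.
The water table is 0.45 m below the base (< B = 2.1 m), so the ½γBN_γ term uses γ̄ = γ' + (d_w/B)(γ − γ') = 10.19 + (0.45/2.1)(18.7 − 10.19) = 12.014 kN/m³.
Surcharge term q·N_q = 26.18 × 30.9 = 808.96 kPa; self-weight term 0.5·γ·B·N_γ·s_γ = 0.5 × 12.014 × 2.1 × 33.4 × 0.6 = 252.79 kPa.
q_ult = 808.96 + 252.79 = 1061.8 kPa.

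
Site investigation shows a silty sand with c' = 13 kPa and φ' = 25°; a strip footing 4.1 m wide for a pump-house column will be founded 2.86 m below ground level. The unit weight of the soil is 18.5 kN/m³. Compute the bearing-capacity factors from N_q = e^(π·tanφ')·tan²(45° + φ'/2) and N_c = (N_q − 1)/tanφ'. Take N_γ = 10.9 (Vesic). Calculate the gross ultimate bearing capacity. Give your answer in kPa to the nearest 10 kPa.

tan25° = 0.4663, so N_q = e^(π×0.4663)·tan²(57.5°) = 4.327 × 2.464 = 10.66.
N_c = (10.66 − 1)/tan25° = 20.72.
q = γ·D_f = 18.5 × 2.86 = 52.91 kPa.
c·N_c = 13 × 20.721 = 269.37 kPa
q·N_q = 52.91 × 10.662 = 564.13 kPa
0.5·γ·B·N_γ = 0.5 × 18.5 × 4.1 × 10.9 = 413.38 kPa
q_ult = 269.37 + 564.13 + 413.38 = 1246.9 kPa.

q_ult ≈ 1250 kPa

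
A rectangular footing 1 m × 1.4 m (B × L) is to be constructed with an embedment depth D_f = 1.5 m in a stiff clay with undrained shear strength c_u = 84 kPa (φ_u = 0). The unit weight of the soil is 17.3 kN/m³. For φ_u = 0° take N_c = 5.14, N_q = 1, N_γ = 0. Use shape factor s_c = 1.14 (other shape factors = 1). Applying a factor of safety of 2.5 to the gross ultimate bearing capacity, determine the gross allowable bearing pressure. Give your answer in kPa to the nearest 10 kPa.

q_all ≈ 210 kPa

q = γ·D_f = 17.3 × 1.5 = 25.95 kPa.
c·N_c·s_c = 84 × 5.14 × 1.14 = 492.21 kPa
q·N_q = 25.95 × 1 = 25.95 kPa
q_ult = 492.21 + 25.95 = 518.16 kPa.
q_all = q_ult / FS = 518.16 / 2.5 = 207.26 kPa.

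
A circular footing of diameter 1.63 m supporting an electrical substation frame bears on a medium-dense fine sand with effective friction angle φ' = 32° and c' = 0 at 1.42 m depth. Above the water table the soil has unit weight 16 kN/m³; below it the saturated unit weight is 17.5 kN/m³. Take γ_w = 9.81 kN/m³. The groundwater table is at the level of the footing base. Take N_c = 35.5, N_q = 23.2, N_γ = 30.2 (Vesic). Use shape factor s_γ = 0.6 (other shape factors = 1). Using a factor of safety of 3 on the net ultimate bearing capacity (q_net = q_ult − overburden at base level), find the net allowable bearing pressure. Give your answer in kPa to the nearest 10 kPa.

Effective surcharge at the founding depth q = γ·D_f = 16 × 1.42 = 22.72 kPa.
The water table coincides with the base, so in the self-weight term γ → γ' = 7.69 kN/m³.
q_ult = q·N_q + 0.5·γ·B·N_γ·s_γ
     = 22.72 × 23.2 + 0.5 × 7.69 × 1.63 × 30.2 × 0.6
     = 527.1 + 113.56 = 640.67 kPa.
q_net = 640.67 − 22.72 = 617.95 kPa.
q_all(net) = 617.95 / 3 = 205.98 kPa.

q_all(net) ≈ 210 kPa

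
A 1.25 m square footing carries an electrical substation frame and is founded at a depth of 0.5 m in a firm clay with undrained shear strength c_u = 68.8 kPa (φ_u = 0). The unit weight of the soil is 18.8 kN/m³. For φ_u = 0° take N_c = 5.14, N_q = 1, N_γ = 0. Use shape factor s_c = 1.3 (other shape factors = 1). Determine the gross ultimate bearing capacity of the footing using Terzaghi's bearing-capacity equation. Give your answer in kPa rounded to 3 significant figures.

Effective surcharge at the founding depth q = γ·D_f = 18.8 × 0.5 = 9.4 kPa.
q_ult = c·N_c·s_c + q·N_q
     = 68.8 × 5.14 × 1.3 + 9.4 × 1
     = 459.72 + 9.4 = 469.12 kPa.

q_ult ≈ 469 kPa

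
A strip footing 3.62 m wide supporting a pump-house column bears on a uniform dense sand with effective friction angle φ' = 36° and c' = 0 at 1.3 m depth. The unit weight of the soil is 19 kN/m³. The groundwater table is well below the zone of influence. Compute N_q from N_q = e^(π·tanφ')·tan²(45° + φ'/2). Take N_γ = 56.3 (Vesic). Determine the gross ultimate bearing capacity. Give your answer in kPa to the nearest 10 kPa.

tan36° = 0.7265, so N_q = e^(π×0.7265)·tan²(63°) = 9.801 × 3.852 = 37.75.
Effective surcharge at the founding depth q = γ·D_f = 19 × 1.3 = 24.7 kPa.
q_ult = q·N_q + 0.5·γ·B·N_γ
     = 24.7 × 37.752 + 0.5 × 19 × 3.62 × 56.3
     = 932.49 + 1936.2 = 2868.6 kPa.

q_ult ≈ 2870 kPa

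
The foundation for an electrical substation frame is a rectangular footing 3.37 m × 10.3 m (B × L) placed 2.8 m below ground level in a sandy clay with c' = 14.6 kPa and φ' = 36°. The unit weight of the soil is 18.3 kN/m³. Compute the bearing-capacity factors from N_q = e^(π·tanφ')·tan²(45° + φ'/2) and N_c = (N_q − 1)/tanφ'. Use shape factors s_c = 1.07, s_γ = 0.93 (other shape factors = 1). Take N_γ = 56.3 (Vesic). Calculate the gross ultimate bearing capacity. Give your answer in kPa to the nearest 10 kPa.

q_ult ≈ 4340 kPa

tan36° = 0.7265, so N_q = e^(π×0.7265)·tan²(63°) = 9.801 × 3.852 = 37.75.
N_c = (37.75 − 1)/tan36° = 50.59.
q = γ·D_f = 18.3 × 2.8 = 51.24 kPa.
c·N_c·s_c = 14.6 × 50.585 × 1.07 = 790.25 kPa
q·N_q = 51.24 × 37.752 = 1934.4 kPa
0.5·γ·B·N_γ·s_γ = 0.5 × 18.3 × 3.37 × 56.3 × 0.93 = 1614.5 kPa
q_ult = 790.25 + 1934.4 + 1614.5 = 4339.2 kPa.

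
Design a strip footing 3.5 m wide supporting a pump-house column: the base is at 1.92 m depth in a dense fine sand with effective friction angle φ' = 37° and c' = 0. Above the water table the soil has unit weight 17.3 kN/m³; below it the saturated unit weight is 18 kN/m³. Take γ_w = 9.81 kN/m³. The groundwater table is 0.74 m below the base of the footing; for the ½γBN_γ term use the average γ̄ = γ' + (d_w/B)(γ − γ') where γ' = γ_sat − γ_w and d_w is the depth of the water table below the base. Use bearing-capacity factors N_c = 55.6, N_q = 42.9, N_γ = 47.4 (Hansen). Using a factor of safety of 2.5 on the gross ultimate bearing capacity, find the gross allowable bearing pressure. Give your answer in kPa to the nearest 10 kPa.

Overburden at base level: q = 17.3 × 1.92 = 33.216 kPa.
The water table is 0.74 m below the base (< B = 3.5 m), so the ½γBN_γ term uses γ̄ = γ' + (d_w/B)(γ − γ') = 8.19 + (0.74/3.5)(17.3 − 8.19) = 10.116 kN/m³.
Surcharge term q·N_q = 33.216 × 42.9 = 1425 kPa; self-weight term 0.5·γ·B·N_γ = 0.5 × 10.116 × 3.5 × 47.4 = 839.13 kPa.
q_ult = 1425 + 839.13 = 2264.1 kPa.
q_all = 2264.1 / 2.5 = 905.64 kPa.

q_all ≈ 910 kPa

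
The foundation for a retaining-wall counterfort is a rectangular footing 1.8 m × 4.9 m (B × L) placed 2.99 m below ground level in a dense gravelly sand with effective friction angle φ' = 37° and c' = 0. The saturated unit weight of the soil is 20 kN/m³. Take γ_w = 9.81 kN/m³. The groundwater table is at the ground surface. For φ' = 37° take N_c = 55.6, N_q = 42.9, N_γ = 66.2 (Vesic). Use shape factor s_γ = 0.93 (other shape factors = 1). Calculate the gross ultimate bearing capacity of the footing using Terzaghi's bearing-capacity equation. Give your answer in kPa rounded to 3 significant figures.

q_ult ≈ 1870 kPa

With the water table at the surface the whole profile is submerged: γ' = 20 − 9.81 = 10.19 kN/m³, so q = γ'·D_f = 30.468 kPa; the same γ' applies in the ½γBN_γ term.
q_ult = q·N_q + 0.5·γ·B·N_γ·s_γ
     = 30.468 × 42.9 + 0.5 × 10.19 × 1.8 × 66.2 × 0.93
     = 1307.1 + 564.62 = 1871.7 kPa.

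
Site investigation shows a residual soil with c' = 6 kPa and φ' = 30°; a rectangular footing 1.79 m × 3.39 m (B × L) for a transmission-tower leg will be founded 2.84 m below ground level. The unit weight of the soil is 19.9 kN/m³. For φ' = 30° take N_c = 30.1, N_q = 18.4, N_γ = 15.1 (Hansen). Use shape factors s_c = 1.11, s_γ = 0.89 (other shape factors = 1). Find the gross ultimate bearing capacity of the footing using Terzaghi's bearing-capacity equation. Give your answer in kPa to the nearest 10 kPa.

Overburden at base level: q = 19.9 × 2.84 = 56.516 kPa.
Cohesion term c·N_c·s_c = 6 × 30.1 × 1.11 = 200.47 kPa; surcharge term q·N_q = 56.516 × 18.4 = 1039.9 kPa; self-weight term 0.5·γ·B·N_γ·s_γ = 0.5 × 19.9 × 1.79 × 15.1 × 0.89 = 239.36 kPa.
q_ult = 200.47 + 1039.9 + 239.36 = 1479.7 kPa.

q_ult ≈ 1480 kPa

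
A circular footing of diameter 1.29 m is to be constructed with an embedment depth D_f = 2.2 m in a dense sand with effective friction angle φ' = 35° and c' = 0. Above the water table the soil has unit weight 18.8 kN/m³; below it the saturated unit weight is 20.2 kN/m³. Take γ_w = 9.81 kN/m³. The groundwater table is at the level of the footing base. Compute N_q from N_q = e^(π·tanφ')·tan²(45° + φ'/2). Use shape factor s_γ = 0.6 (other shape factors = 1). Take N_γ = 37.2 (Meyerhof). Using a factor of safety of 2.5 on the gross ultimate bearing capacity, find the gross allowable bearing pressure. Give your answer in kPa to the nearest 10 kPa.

q_all ≈ 610 kPa

N_q = e^(π·tan35°)·tan²(62.5°) = 33.3.
Overburden at base level: q = 18.8 × 2.2 = 41.36 kPa.
Below the base the soil is submerged, so the ½γBN_γ term uses γ' = 20.2 − 9.81 = 10.39 kN/m³.
Surcharge term q·N_q = 41.36 × 33.296 = 1377.1 kPa; self-weight term 0.5·γ·B·N_γ·s_γ = 0.5 × 10.39 × 1.29 × 37.2 × 0.6 = 149.58 kPa.
q_ult = 1377.1 + 149.58 = 1526.7 kPa.
q_all = 1526.7 / 2.5 = 610.68 kPa.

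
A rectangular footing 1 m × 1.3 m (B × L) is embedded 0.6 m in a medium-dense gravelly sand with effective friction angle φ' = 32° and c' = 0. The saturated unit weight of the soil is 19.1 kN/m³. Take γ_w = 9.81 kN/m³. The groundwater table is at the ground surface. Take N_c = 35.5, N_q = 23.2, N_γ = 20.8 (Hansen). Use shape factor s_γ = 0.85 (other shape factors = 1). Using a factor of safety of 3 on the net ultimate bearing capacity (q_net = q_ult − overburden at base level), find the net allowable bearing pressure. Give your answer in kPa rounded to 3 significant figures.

q_all(net) ≈ 68.6 kPa

With the water table at the surface the whole profile is submerged: γ' = 19.1 − 9.81 = 9.29 kN/m³, so q = γ'·D_f = 5.574 kPa; the same γ' applies in the ½γBN_γ term.
q_ult = q·N_q + 0.5·γ·B·N_γ·s_γ
     = 5.574 × 23.2 + 0.5 × 9.29 × 1 × 20.8 × 0.85
     = 129.32 + 82.124 = 211.44 kPa.
q_net = 211.44 − 5.574 = 205.87 kPa.
q_all(net) = 205.87 / 3 = 68.622 kPa.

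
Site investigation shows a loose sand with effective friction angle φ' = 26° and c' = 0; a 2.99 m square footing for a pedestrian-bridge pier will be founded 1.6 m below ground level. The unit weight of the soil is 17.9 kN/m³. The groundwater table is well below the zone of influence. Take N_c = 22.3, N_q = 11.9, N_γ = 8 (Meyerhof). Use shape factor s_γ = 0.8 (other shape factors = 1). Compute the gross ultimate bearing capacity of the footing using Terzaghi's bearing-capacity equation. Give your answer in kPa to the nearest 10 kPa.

Overburden at base level: q = 17.9 × 1.6 = 28.64 kPa.
Surcharge term q·N_q = 28.64 × 11.9 = 340.82 kPa; self-weight term 0.5·γ·B·N_γ·s_γ = 0.5 × 17.9 × 2.99 × 8 × 0.8 = 171.27 kPa.
q_ult = 340.82 + 171.27 = 512.08 kPa.

q_ult ≈ 510 kPa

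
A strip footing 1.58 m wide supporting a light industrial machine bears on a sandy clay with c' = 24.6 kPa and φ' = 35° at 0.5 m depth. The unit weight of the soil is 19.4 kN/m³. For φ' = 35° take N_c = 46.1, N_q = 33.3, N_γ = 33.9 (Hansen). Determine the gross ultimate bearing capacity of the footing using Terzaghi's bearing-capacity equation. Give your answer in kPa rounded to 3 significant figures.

Overburden at base level: q = 19.4 × 0.5 = 9.7 kPa.
Cohesion term c·N_c = 24.6 × 46.1 = 1134.1 kPa; surcharge term q·N_q = 9.7 × 33.3 = 323.01 kPa; self-weight term 0.5·γ·B·N_γ = 0.5 × 19.4 × 1.58 × 33.9 = 519.55 kPa.
q_ult = 1134.1 + 323.01 + 519.55 = 1976.6 kPa.

q_ult ≈ 1980 kPa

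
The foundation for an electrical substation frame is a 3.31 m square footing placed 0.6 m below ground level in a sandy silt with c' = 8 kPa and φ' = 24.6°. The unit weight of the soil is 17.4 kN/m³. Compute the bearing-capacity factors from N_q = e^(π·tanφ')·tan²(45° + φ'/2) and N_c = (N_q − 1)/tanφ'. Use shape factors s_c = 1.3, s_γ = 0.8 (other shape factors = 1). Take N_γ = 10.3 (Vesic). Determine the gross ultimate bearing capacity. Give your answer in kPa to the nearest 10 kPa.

q_ult ≈ 550 kPa

tan24.6° = 0.4578, so N_q = e^(π×0.4578)·tan²(57.3°) = 4.214 × 2.426 = 10.22.
N_c = (10.22 − 1)/tan24.6° = 20.15.
Overburden at base level: q = 17.4 × 0.6 = 10.44 kPa.
Cohesion term c·N_c·s_c = 8 × 20.146 × 1.3 = 209.52 kPa; surcharge term q·N_q = 10.44 × 10.224 = 106.73 kPa; self-weight term 0.5·γ·B·N_γ·s_γ = 0.5 × 17.4 × 3.31 × 10.3 × 0.8 = 237.29 kPa.
q_ult = 209.52 + 106.73 + 237.29 = 553.54 kPa.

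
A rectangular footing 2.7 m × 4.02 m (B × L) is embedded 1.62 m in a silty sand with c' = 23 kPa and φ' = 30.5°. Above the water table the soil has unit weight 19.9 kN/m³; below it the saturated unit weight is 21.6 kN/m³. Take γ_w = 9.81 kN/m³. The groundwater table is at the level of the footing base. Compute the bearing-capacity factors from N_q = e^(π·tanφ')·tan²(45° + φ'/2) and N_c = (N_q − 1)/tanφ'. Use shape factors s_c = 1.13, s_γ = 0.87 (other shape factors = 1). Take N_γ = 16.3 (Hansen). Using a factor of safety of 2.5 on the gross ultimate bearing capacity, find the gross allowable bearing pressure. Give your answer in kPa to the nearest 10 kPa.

q_all ≈ 670 kPa

N_q = e^(π·tan30.5°)·tan²(60.25°) = 19.48; N_c = (N_q − 1)/tanφ' = 31.37.
q = γ·D_f = 19.9 × 1.62 = 32.238 kPa.
For the ½γBN_γ term take γ' = 21.6 − 9.81 = 11.79 kN/m³ (soil below base is submerged).
c·N_c·s_c = 23 × 31.372 × 1.13 = 815.35 kPa
q·N_q = 32.238 × 19.479 = 627.98 kPa
0.5·γ·B·N_γ·s_γ = 0.5 × 11.79 × 2.7 × 16.3 × 0.87 = 225.71 kPa
q_ult = 815.35 + 627.98 + 225.71 = 1669 kPa.
q_all = 1669 / 2.5 = 667.62 kPa.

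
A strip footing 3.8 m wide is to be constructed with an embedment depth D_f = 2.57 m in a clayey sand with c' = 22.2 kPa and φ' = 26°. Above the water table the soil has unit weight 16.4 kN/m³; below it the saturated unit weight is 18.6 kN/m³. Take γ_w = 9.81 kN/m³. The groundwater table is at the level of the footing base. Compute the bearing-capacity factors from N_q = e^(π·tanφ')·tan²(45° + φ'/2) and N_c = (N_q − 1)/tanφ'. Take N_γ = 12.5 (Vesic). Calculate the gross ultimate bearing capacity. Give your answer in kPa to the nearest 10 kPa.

tan26° = 0.4877, so N_q = e^(π×0.4877)·tan²(58°) = 4.629 × 2.561 = 11.85.
N_c = (11.85 − 1)/tan26° = 22.25.
Effective surcharge at the founding depth q = γ·D_f = 16.4 × 2.57 = 42.148 kPa.
The water table coincides with the base, so in the self-weight term γ → γ' = 8.79 kN/m³.
q_ult = c·N_c + q·N_q + 0.5·γ·B·N_γ
     = 22.2 × 22.254 + 42.148 × 11.854 + 0.5 × 8.79 × 3.8 × 12.5
     = 494.05 + 499.63 + 208.76 = 1202.4 kPa.

q_ult ≈ 1200 kPa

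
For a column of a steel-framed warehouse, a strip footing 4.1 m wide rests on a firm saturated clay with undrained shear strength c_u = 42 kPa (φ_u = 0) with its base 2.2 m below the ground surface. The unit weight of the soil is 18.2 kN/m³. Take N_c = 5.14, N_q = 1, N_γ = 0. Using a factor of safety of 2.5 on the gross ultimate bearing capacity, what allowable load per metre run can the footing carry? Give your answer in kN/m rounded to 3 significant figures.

≈ 420 kN/m

Effective surcharge at the founding depth q = γ·D_f = 18.2 × 2.2 = 40.04 kPa.
q_ult = c·N_c + q·N_q
     = 42 × 5.14 + 40.04 × 1
     = 215.88 + 40.04 = 255.92 kPa.
Gross allowable pressure q_all = 255.92 / 2.5 = 102.37 kPa.
Allowable wall load = q_all × B = 102.37 × 4.1 = 419.71 kN per metre run.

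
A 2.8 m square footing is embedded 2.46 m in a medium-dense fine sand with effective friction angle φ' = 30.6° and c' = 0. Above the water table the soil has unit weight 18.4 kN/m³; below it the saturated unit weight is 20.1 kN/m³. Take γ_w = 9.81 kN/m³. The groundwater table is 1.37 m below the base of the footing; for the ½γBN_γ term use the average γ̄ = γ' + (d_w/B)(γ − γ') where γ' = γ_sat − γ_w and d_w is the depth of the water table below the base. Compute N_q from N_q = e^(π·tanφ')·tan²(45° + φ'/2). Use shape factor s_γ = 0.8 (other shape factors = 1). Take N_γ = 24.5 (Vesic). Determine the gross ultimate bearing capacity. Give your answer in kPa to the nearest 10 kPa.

q_ult ≈ 1280 kPa

tan30.6° = 0.5914, so N_q = e^(π×0.5914)·tan²(60.3°) = 6.41 × 3.074 = 19.7.
q = γ·D_f = 18.4 × 2.46 = 45.264 kPa.
γ' = 10.29 kN/m³; averaging over the depth B below the base, γ̄ = γ' + (d_w/B)(γ − γ') = 14.258 kN/m³.
q·N_q = 45.264 × 19.704 = 891.87 kPa
0.5·γ·B·N_γ·s_γ = 0.5 × 14.258 × 2.8 × 24.5 × 0.8 = 391.24 kPa
q_ult = 891.87 + 391.24 = 1283.1 kPa.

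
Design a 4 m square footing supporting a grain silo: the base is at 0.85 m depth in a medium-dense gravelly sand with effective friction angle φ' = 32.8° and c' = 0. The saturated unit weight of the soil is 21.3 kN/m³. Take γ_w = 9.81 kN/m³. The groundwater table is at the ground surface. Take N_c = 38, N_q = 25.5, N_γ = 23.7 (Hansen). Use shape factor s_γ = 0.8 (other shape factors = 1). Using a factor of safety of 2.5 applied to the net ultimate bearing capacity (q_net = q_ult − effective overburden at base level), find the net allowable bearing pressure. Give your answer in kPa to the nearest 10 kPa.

γ' = 21.3 − 9.81 = 11.49 kN/m³ (submerged throughout). q = 11.49 × 0.85 = 9.7665 kPa; the same γ' applies in the ½γBN_γ term.
q·N_q = 9.7665 × 25.5 = 249.05 kPa
0.5·γ·B·N_γ·s_γ = 0.5 × 11.49 × 4 × 23.7 × 0.8 = 435.7 kPa
q_ult = 249.05 + 435.7 = 684.75 kPa.
Net ultimate: q_net = 684.75 − 9.7665 = 674.98 kPa.
q_all(net) = 674.98 / 2.5 = 269.99 kPa.

q_all(net) ≈ 270 kPa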